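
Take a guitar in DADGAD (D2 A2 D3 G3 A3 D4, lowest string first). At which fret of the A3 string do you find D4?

D4 is 5 semitones above the open A3 (A–A#–B–C–C#–D), so it sits at fret 5.

5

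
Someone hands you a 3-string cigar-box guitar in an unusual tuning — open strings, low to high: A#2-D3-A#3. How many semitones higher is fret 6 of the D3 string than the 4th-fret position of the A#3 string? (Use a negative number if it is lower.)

-6 semitones

D3 at fret 6 → G#3 (MIDI 56); A#3 at fret 4 → D4 (MIDI 62).
56 − 62 = -6, so the two pitches are 6 semitones apart.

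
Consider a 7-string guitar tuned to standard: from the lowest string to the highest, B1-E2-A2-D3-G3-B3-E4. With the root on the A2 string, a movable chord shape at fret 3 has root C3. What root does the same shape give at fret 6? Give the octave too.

D#3

Moving from fret 3 to fret 6 shifts the root by 3 semitones.
C3 up 3 semitones is D#3.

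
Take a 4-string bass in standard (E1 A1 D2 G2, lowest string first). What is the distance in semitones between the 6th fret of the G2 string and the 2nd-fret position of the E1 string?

G2 at fret 6 → C#3 (MIDI 49); E1 at fret 2 → F#1 (MIDI 30).
49 − 30 = 19, so the two pitches are 19 semitones apart, with C#3 the higher.

19 semitones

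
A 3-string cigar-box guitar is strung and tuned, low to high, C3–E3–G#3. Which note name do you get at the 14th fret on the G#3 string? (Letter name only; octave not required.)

A#

Each fret is one semitone, so G#3 + 14 = A#.
(Equivalently spelled Bb.)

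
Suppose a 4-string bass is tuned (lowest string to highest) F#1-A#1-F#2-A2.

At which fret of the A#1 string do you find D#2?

5

D#2 is 5 semitones above the open A#1 (A#–B–C–C#–D–D#), so it sits at fret 5.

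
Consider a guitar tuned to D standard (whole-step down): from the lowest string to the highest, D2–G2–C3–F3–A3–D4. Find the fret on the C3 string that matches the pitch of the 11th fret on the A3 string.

A3 at fret 11 is A3 + 11 semitones = G#4.
The open C3 string is 9 semitones below the open A3, so the same pitch on the C3 string lies at fret 11 + 9 = 20.

20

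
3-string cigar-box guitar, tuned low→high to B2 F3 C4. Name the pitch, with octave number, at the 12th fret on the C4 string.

C5

C4 is MIDI 60. Adding 12 gives 72, which is C5.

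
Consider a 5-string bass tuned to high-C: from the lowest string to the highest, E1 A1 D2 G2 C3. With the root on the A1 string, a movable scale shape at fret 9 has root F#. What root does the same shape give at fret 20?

Moving from fret 9 to fret 20 shifts the root by 11 semitones.
F# up 11 semitones is F.

F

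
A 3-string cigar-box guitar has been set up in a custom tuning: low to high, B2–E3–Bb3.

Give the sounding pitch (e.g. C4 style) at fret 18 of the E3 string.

The open E3 string plus 18 semitones: E–F–Gb–G–…–Ab–A–Bb.
The walk passes from B into C once, so the octave number goes from 3 to 4.

Bb4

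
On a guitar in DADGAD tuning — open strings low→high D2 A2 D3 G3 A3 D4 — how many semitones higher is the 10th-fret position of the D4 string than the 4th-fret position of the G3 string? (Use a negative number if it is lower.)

D4 at fret 10 → C5 (MIDI 72); G3 at fret 4 → B3 (MIDI 59).
72 − 59 = 13, so the two pitches are 13 semitones apart.

13 semitones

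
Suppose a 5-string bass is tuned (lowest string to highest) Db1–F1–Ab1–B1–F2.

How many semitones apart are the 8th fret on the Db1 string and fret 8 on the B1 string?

Db1 at fret 8 → A1 (MIDI 33); B1 at fret 8 → G2 (MIDI 43).
33 − 43 = -10, so the two pitches are 10 semitones apart, with G2 the higher.

10 semitones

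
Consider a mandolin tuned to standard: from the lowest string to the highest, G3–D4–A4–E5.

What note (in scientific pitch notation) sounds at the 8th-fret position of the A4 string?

A4 is MIDI 69. Adding 8 gives 77, which is F5.

F5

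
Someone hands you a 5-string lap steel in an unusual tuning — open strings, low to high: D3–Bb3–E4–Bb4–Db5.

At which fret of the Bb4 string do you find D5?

D5 is 4 semitones above the open Bb4 (Bb–B–C–Db–D), so it sits at fret 4.

4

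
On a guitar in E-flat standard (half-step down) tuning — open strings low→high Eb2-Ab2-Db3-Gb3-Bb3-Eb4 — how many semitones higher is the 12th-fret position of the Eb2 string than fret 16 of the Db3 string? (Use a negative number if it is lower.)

-14 semitones

Eb2 at fret 12 → Eb3 (MIDI 51); Db3 at fret 16 → F4 (MIDI 65).
51 − 65 = -14, so the two pitches are 14 semitones apart.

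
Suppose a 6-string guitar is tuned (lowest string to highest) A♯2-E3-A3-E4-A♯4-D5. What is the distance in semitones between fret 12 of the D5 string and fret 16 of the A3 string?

D5 at fret 12 → D6 (MIDI 86); A3 at fret 16 → C♯5 (MIDI 73).
86 − 73 = 13, so the two pitches are 13 semitones apart, with D6 the higher.

13 semitones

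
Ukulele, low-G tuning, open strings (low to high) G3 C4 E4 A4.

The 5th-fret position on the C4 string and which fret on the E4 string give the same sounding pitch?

1

C4 at fret 5 is C4 + 5 semitones = F4.
The open E4 string is 4 semitones above the open C4, so the same pitch on the E4 string lies at fret 5 − 4 = 1.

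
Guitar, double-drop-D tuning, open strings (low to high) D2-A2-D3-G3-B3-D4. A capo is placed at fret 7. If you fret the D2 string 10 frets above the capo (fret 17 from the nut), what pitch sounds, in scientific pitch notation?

G3

The capo raises the open D2 by 7 semitones to A2; fretting 10 more gives D2 + 7 + 10 = D2 + 17 semitones = G3.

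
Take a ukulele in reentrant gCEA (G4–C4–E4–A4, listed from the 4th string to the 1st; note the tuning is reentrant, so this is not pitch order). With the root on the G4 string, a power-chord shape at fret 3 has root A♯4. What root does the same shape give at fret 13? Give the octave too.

G♯5

Moving from fret 3 to fret 13 shifts the root by 10 semitones.
A♯4 up 10 semitones is G♯5.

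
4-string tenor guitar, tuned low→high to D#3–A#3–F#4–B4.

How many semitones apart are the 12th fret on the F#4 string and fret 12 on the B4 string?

F#4 at fret 12 → F#5 (MIDI 78); B4 at fret 12 → B5 (MIDI 83).
78 − 83 = -5, so the two pitches are 5 semitones apart, with B5 the higher.

5 semitones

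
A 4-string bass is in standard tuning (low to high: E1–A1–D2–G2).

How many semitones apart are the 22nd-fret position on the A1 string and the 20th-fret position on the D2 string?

A1 at fret 22 → G3 (MIDI 55); D2 at fret 20 → A#3 (MIDI 58).
55 − 58 = -3, so the two pitches are 3 semitones apart, with A#3 the higher.

3 semitones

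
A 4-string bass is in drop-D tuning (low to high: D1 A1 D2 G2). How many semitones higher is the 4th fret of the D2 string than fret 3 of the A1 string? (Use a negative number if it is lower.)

6 semitones

D2 at fret 4 → F♯2 (MIDI 42); A1 at fret 3 → C2 (MIDI 36).
42 − 36 = 6, so the two pitches are 6 semitones apart.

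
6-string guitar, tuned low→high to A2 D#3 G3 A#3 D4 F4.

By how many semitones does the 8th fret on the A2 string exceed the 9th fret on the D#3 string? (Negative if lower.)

-7 semitones

A2 at fret 8 → F3 (MIDI 53); D#3 at fret 9 → C4 (MIDI 60).
53 − 60 = -7, so the two pitches are 7 semitones apart.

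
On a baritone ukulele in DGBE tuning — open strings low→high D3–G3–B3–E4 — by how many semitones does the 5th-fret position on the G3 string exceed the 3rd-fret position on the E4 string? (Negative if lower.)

-7 semitones

G3 at fret 5 → C4 (MIDI 60); E4 at fret 3 → G4 (MIDI 67).
60 − 67 = -7, so the two pitches are 7 semitones apart.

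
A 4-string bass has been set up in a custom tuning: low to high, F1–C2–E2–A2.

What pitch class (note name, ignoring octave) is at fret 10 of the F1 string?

Each fret is one semitone, so F1 + 10 = D#.
(Equivalently spelled Eb.)

D#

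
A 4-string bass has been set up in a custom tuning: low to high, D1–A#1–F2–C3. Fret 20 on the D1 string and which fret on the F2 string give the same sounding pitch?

Fret 20 on D1 is MIDI 26 + 20 = 46 (A#2). On the F2 string (open MIDI 41), that pitch is 46 − 41 = fret 5.

5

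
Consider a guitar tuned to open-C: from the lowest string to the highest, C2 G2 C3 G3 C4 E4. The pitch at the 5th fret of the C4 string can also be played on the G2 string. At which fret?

C4 at fret 5 is C4 + 5 semitones = F4.
The open G2 string is 17 semitones below the open C4, so the same pitch on the G2 string lies at fret 5 + 17 = 22.

22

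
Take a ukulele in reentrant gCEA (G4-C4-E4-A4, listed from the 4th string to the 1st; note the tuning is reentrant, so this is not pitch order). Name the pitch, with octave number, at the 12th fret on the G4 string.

Each fret is one semitone, so G4 + 12 = G5.

G5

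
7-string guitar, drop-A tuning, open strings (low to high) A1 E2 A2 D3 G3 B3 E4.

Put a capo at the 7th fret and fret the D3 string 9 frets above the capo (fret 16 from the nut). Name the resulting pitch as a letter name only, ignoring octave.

F♯

The capo raises the open D3 by 7 semitones to A3; fretting 9 more gives D3 + 7 + 9 = D3 + 16 semitones, landing on F♯.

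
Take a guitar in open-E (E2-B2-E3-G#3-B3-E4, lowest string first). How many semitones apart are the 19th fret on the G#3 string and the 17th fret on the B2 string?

11 semitones

G#3 at fret 19 → D#5 (MIDI 75); B2 at fret 17 → E4 (MIDI 64).
75 − 64 = 11, so the two pitches are 11 semitones apart, with D#5 the higher.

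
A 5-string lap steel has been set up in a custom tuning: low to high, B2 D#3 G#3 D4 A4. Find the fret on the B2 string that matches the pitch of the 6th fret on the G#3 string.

G#3 at fret 6 is G#3 + 6 semitones = D4.
The open B2 string is 9 semitones below the open G#3, so the same pitch on the B2 string lies at fret 6 + 9 = 15.

15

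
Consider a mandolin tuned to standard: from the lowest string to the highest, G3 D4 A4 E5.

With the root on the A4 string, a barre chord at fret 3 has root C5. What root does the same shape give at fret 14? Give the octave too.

Moving from fret 3 to fret 14 shifts the root by 11 semitones.
C5 up 11 semitones is B5.

B5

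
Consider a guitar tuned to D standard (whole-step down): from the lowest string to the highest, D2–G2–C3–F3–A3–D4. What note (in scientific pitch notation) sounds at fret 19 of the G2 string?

D4

Each fret is one semitone, so G2 + 19 = D4.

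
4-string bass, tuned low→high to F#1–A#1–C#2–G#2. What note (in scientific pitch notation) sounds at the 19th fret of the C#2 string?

G#3

Each fret is one semitone, so C#2 + 19 = G#3.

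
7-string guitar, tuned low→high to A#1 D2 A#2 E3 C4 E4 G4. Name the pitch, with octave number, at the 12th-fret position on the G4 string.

Each fret is one semitone, so G4 + 12 = G5.

G5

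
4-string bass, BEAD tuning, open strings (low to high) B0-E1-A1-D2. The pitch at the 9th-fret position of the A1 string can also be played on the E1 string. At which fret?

14

A1 at fret 9 is A1 + 9 semitones = F#2.
The open E1 string is 5 semitones below the open A1, so the same pitch on the E1 string lies at fret 9 + 5 = 14.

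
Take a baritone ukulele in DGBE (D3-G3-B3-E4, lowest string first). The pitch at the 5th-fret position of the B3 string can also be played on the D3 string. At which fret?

B3 at fret 5 is B3 + 5 semitones = E4.
The open D3 string is 9 semitones below the open B3, so the same pitch on the D3 string lies at fret 5 + 9 = 14.

14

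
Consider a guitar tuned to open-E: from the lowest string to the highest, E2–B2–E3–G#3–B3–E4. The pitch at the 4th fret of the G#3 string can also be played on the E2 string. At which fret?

20

G#3 at fret 4 is G#3 + 4 semitones = C4.
The open E2 string is 16 semitones below the open G#3, so the same pitch on the E2 string lies at fret 4 + 16 = 20.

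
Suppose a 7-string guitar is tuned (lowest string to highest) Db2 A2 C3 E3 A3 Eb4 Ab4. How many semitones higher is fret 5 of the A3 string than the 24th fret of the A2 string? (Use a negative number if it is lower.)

-7 semitones

A3 at fret 5 → D4 (MIDI 62); A2 at fret 24 → A4 (MIDI 69).
62 − 69 = -7, so the two pitches are 7 semitones apart.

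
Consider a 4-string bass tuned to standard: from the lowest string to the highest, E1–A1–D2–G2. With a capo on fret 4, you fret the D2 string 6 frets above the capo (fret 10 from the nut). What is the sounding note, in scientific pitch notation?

The capo raises the open D2 by 4 semitones to F#2; fretting 6 more gives D2 + 4 + 6 = D2 + 10 semitones = C3.

C3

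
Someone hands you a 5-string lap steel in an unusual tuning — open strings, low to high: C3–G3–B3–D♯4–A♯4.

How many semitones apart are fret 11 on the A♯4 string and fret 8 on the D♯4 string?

A♯4 at fret 11 → A5 (MIDI 81); D♯4 at fret 8 → B4 (MIDI 71).
81 − 71 = 10, so the two pitches are 10 semitones apart, with A5 the higher.

10 semitones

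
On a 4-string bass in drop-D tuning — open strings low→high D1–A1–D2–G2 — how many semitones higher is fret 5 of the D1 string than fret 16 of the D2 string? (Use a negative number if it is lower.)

D1 at fret 5 → G1 (MIDI 31); D2 at fret 16 → F#3 (MIDI 54).
31 − 54 = -23, so the two pitches are 23 semitones apart.

-23 semitones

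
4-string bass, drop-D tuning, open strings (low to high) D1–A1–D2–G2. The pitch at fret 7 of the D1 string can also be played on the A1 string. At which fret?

Fret 7 on D1 is MIDI 26 + 7 = 33 (A1). On the A1 string (open MIDI 33), that pitch is 33 − 33 = fret 0.

0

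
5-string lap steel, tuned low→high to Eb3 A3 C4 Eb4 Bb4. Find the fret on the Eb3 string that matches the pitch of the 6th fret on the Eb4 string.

Eb4 at fret 6 is Eb4 + 6 semitones = A4.
The open Eb3 string is 12 semitones below the open Eb4, so the same pitch on the Eb3 string lies at fret 6 + 12 = 18.

18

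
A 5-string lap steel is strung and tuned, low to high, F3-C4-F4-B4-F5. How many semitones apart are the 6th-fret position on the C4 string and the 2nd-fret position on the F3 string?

11 semitones

C4 at fret 6 → F#4 (MIDI 66); F3 at fret 2 → G3 (MIDI 55).
66 − 55 = 11, so the two pitches are 11 semitones apart, with F#4 the higher.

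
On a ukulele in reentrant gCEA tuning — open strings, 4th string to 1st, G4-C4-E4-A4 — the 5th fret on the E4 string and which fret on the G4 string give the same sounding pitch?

E4 at fret 5 is E4 + 5 semitones = A4.
The open G4 string is 3 semitones above the open E4, so the same pitch on the G4 string lies at fret 5 − 3 = 2.

2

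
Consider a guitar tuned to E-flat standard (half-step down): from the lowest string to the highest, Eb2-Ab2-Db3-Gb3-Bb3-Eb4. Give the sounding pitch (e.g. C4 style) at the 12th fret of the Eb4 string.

The open Eb4 string plus 12 semitones: Eb–E–F–Gb–…–Db–D–Eb.
The walk passes from B into C once, so the octave number goes from 4 to 5.
(Equivalently spelled D#5.)

Eb5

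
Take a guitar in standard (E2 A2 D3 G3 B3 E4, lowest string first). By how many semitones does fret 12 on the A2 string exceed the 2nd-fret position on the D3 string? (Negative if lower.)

A2 at fret 12 → A3 (MIDI 57); D3 at fret 2 → E3 (MIDI 52).
57 − 52 = 5, so the two pitches are 5 semitones apart.

5 semitones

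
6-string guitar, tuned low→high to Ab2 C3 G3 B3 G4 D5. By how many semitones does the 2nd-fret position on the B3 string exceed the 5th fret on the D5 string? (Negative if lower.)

-18 semitones

B3 at fret 2 → Db4 (MIDI 61); D5 at fret 5 → G5 (MIDI 79).
61 − 79 = -18, so the two pitches are 18 semitones apart.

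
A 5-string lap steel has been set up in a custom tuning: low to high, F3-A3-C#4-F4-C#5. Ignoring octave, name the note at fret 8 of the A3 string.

A3 is MIDI 57. Adding 8 gives 65; 65 mod 12 = 5, i.e. F.

F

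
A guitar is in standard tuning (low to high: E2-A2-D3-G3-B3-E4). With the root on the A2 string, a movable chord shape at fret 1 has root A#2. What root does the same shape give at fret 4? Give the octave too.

C#3

Moving from fret 1 to fret 4 shifts the root by 3 semitones.
A#2 up 3 semitones is C#3.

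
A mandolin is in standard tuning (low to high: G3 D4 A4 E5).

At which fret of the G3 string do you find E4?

E4 is 9 semitones above the open G3 (G–G#–A–A#–B–C–C#–D–D#–E), so it sits at fret 9.

9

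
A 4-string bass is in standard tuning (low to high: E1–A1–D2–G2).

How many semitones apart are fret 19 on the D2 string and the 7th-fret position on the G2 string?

D2 at fret 19 → A3 (MIDI 57); G2 at fret 7 → D3 (MIDI 50).
57 − 50 = 7, so the two pitches are 7 semitones apart, with A3 the higher.

7 semitones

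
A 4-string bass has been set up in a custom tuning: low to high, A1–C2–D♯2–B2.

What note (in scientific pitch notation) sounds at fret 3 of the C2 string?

Each fret is one semitone, so C2 + 3 = D♯2.

D♯2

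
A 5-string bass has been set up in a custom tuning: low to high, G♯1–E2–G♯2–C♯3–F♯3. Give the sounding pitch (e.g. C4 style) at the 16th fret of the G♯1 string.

Each fret is one semitone, so G♯1 + 16 = C3.

C3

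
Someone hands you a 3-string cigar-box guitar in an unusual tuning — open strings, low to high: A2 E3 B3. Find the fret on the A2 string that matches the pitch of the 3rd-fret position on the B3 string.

B3 at fret 3 is B3 + 3 semitones = D4.
The open A2 string is 14 semitones below the open B3, so the same pitch on the A2 string lies at fret 3 + 14 = 17.

17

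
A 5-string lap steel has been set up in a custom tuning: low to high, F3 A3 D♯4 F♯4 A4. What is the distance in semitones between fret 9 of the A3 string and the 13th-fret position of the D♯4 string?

10 semitones

A3 at fret 9 → F♯4 (MIDI 66); D♯4 at fret 13 → E5 (MIDI 76).
66 − 76 = -10, so the two pitches are 10 semitones apart, with E5 the higher.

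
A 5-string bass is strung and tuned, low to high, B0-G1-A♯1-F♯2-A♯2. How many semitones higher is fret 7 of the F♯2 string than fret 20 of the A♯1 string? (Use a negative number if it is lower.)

F♯2 at fret 7 → C♯3 (MIDI 49); A♯1 at fret 20 → F♯3 (MIDI 54).
49 − 54 = -5, so the two pitches are 5 semitones apart.

-5 semitones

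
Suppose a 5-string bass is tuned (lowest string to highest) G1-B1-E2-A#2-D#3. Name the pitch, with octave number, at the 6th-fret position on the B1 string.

F2

The open B1 string plus 6 semitones: B–C–C#–D–D#–E–F.
The walk passes from B into C once, so the octave number goes from 1 to 2.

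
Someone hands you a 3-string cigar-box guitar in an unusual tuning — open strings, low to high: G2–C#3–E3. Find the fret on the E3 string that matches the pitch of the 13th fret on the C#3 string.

10

C#3 at fret 13 is C#3 + 13 semitones = D4.
The open E3 string is 3 semitones above the open C#3, so the same pitch on the E3 string lies at fret 13 − 3 = 10.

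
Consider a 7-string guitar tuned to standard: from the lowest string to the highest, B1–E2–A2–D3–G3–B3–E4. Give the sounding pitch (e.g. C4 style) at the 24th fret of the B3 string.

B5

The open B3 string plus 24 semitones: B–C–C#–D–…–A–A#–B.
The walk passes from B into C 2 times, so the octave number goes from 3 to 5.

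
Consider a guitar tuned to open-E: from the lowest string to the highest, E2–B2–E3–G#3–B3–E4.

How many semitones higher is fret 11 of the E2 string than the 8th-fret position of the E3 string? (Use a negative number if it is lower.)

E2 at fret 11 → D#3 (MIDI 51); E3 at fret 8 → C4 (MIDI 60).
51 − 60 = -9, so the two pitches are 9 semitones apart.

-9 semitones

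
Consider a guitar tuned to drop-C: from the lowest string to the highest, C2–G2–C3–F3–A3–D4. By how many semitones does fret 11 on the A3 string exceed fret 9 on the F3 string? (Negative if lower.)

6 semitones

A3 at fret 11 → G#4 (MIDI 68); F3 at fret 9 → D4 (MIDI 62).
68 − 62 = 6, so the two pitches are 6 semitones apart.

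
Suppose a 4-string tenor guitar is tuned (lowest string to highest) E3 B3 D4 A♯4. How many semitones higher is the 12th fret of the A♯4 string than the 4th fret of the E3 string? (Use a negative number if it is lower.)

26 semitones

A♯4 at fret 12 → A♯5 (MIDI 82); E3 at fret 4 → G♯3 (MIDI 56).
82 − 56 = 26, so the two pitches are 26 semitones apart.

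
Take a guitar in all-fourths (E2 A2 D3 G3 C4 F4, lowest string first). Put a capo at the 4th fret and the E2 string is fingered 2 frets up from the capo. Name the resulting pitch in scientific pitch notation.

The capo raises the open E2 by 4 semitones to G#2; fretting 2 more gives E2 + 4 + 2 = E2 + 6 semitones = A#2.

A#2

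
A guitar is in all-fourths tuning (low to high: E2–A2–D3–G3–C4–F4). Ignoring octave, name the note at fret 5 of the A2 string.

D

A2 is MIDI 45. Adding 5 gives 50; 50 mod 12 = 2, i.e. D.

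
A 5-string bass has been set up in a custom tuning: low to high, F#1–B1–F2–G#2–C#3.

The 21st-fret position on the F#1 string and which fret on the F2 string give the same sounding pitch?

Fret 21 on F#1 is MIDI 30 + 21 = 51 (D#3). On the F2 string (open MIDI 41), that pitch is 51 − 41 = fret 10.

10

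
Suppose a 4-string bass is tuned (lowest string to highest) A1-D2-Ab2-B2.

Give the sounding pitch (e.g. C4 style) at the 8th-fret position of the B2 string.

G3

The open B2 string plus 8 semitones: B–C–Db–D–Eb–E–F–Gb–G.
The walk passes from B into C once, so the octave number goes from 2 to 3.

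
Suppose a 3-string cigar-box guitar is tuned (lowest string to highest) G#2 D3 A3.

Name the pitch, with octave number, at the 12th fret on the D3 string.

D3 is MIDI 50. Adding 12 gives 62, which is D4.

D4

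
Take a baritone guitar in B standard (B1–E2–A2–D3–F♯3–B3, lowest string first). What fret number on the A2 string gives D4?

17

D4 is 17 semitones above the open A2 (A–A#–B–C–…–C–C#–D), so it sits at fret 17.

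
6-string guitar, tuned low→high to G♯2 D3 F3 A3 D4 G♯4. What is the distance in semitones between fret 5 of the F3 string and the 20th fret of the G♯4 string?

F3 at fret 5 → A♯3 (MIDI 58); G♯4 at fret 20 → E6 (MIDI 88).
58 − 88 = -30, so the two pitches are 30 semitones apart, with E6 the higher.

30 semitones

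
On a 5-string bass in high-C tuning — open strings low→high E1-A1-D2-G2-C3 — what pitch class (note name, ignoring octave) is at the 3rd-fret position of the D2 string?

Each fret is one semitone, so D2 + 3 = F.

F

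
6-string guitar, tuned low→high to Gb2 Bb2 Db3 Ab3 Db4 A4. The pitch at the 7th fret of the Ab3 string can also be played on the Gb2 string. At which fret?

21

Ab3 at fret 7 is Ab3 + 7 semitones = Eb4.
The open Gb2 string is 14 semitones below the open Ab3, so the same pitch on the Gb2 string lies at fret 7 + 14 = 21.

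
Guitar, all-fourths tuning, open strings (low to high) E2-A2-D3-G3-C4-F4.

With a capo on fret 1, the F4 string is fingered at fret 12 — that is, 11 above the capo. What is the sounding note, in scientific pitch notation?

The capo raises the open F4 by 1 semitone to F#4; fretting 11 more gives F4 + 1 + 11 = F4 + 12 semitones = F5.

F5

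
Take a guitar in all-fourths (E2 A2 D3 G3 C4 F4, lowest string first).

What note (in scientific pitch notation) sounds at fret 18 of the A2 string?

D#4

A2 is MIDI 45. Adding 18 gives 63, which is D#4.
(Equivalently spelled Eb4.)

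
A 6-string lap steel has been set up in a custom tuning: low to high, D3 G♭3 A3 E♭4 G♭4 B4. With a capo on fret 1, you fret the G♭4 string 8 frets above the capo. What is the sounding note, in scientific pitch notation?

The capo raises the open G♭4 by 1 semitone to G4; fretting 8 more gives G♭4 + 1 + 8 = G♭4 + 9 semitones = E♭5.

E♭5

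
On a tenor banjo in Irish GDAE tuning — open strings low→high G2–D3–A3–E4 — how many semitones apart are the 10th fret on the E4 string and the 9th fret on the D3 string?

E4 at fret 10 → D5 (MIDI 74); D3 at fret 9 → B3 (MIDI 59).
74 − 59 = 15, so the two pitches are 15 semitones apart, with D5 the higher.

15 semitones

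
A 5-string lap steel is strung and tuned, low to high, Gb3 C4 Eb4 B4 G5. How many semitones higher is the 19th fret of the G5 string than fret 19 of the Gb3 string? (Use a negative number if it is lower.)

25 semitones

G5 at fret 19 → D7 (MIDI 98); Gb3 at fret 19 → Db5 (MIDI 73).
98 − 73 = 25, so the two pitches are 25 semitones apart.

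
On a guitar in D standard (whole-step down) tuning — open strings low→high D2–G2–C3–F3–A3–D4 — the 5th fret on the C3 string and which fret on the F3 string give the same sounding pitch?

C3 at fret 5 is C3 + 5 semitones = F3.
The open F3 string is 5 semitones above the open C3, so the same pitch on the F3 string lies at fret 5 − 5 = 0.

0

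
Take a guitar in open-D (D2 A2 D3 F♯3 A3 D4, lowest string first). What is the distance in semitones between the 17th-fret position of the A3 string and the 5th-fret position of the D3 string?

19 semitones

A3 at fret 17 → D5 (MIDI 74); D3 at fret 5 → G3 (MIDI 55).
74 − 55 = 19, so the two pitches are 19 semitones apart, with D5 the higher.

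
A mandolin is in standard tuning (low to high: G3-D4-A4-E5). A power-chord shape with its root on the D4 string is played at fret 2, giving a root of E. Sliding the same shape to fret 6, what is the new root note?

G#

Moving from fret 2 to fret 6 shifts the root by 4 semitones.
E up 4 semitones is G#.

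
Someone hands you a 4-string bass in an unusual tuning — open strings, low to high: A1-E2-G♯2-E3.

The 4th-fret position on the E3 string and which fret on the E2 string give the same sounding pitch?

Fret 4 on E3 is MIDI 52 + 4 = 56 (G♯3). On the E2 string (open MIDI 40), that pitch is 56 − 40 = fret 16.

16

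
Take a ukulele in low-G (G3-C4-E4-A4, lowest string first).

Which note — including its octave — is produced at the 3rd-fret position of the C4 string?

The open C4 string plus 3 semitones: C–C#–D–D#.
No B→C boundary is crossed, so the octave stays at 4.
(Equivalently spelled E♭4.)

D♯4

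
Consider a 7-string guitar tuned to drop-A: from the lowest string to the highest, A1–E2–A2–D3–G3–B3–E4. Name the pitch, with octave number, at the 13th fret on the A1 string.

The open A1 string plus 13 semitones: A–A#–B–C–…–G#–A–A#.
The walk passes from B into C once, so the octave number goes from 1 to 2.
(Equivalently spelled Bb2.)

A#2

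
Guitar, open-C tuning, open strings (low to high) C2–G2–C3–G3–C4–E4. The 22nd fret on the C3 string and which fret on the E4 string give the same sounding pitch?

6

C3 at fret 22 is C3 + 22 semitones = A#4.
The open E4 string is 16 semitones above the open C3, so the same pitch on the E4 string lies at fret 22 − 16 = 6.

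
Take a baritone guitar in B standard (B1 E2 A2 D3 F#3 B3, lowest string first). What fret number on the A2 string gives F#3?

F#3 is 9 semitones above the open A2 (A–A#–B–C–C#–D–D#–E–F–F#), so it sits at fret 9.

9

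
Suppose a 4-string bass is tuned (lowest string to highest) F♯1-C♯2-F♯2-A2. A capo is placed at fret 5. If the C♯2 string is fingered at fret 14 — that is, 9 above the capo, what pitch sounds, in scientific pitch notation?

The capo raises the open C♯2 by 5 semitones to F♯2; fretting 9 more gives C♯2 + 5 + 9 = C♯2 + 14 semitones = D♯3.
(Also written E♭.)

D♯3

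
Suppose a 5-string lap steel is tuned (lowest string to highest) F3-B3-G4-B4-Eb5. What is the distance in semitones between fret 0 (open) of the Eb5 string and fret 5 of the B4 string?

1 semitone

Eb5 at fret 0 → Eb5 (MIDI 75); B4 at fret 5 → E5 (MIDI 76).
75 − 76 = -1, so the two pitches are 1 semitone apart, with E5 the higher.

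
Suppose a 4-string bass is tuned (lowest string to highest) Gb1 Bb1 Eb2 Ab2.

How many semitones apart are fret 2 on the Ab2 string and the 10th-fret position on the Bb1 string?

Ab2 at fret 2 → Bb2 (MIDI 46); Bb1 at fret 10 → Ab2 (MIDI 44).
46 − 44 = 2, so the two pitches are 2 semitones apart, with Bb2 the higher.

2 semitones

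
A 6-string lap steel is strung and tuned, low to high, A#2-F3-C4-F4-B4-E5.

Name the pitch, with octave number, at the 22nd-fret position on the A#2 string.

A#2 is MIDI 46. Adding 22 gives 68, which is G#4.
(Equivalently spelled Ab4.)

G#4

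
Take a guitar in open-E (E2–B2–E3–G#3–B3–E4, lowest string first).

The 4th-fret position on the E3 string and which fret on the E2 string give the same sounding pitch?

16

E3 at fret 4 is E3 + 4 semitones = G#3.
The open E2 string is 12 semitones below the open E3, so the same pitch on the E2 string lies at fret 4 + 12 = 16.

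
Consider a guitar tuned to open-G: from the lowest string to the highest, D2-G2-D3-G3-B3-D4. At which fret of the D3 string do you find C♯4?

11

C♯4 is 11 semitones above the open D3 (D–D#–E–F–…–B–C–C#), so it sits at fret 11.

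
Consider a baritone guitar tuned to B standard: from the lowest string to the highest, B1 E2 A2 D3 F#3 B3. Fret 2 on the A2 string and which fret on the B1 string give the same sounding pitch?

12

Fret 2 on A2 is MIDI 45 + 2 = 47 (B2). On the B1 string (open MIDI 35), that pitch is 47 − 35 = fret 12.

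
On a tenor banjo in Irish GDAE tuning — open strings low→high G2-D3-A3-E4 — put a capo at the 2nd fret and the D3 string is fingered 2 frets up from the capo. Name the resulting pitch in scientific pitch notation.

The capo raises the open D3 by 2 semitones to E3; fretting 2 more gives D3 + 2 + 2 = D3 + 4 semitones = F#3.
(Also written Gb.)

F#3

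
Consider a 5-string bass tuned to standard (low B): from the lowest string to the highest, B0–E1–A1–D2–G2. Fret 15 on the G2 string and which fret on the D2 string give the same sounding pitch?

20

Fret 15 on G2 is MIDI 43 + 15 = 58 (A#3). On the D2 string (open MIDI 38), that pitch is 58 − 38 = fret 20.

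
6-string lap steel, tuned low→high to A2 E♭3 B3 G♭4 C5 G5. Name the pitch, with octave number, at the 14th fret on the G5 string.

A6

G5 is MIDI 79. Adding 14 gives 93, which is A6.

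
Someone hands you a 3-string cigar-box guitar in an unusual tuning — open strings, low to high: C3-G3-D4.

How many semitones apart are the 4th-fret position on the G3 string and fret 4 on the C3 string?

7 semitones

G3 at fret 4 → B3 (MIDI 59); C3 at fret 4 → E3 (MIDI 52).
59 − 52 = 7, so the two pitches are 7 semitones apart, with B3 the higher.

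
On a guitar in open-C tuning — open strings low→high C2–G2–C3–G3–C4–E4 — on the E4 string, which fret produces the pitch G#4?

G#4 is 4 semitones above the open E4 (E–F–F#–G–G#), so it sits at fret 4.

4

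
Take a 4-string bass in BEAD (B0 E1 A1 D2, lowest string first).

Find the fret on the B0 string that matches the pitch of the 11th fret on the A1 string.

21

Fret 11 on A1 is MIDI 33 + 11 = 44 (G#2). On the B0 string (open MIDI 23), that pitch is 44 − 23 = fret 21.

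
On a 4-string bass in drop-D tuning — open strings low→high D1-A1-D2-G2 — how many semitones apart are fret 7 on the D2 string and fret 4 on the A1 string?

D2 at fret 7 → A2 (MIDI 45); A1 at fret 4 → C♯2 (MIDI 37).
45 − 37 = 8, so the two pitches are 8 semitones apart, with A2 the higher.

8 semitones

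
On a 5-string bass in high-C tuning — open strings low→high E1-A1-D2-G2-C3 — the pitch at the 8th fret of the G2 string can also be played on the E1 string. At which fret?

Fret 8 on G2 is MIDI 43 + 8 = 51 (D#3). On the E1 string (open MIDI 28), that pitch is 51 − 28 = fret 23.

23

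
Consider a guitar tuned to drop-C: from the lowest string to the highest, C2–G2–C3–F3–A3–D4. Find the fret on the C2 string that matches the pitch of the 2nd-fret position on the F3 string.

19

F3 at fret 2 is F3 + 2 semitones = G3.
The open C2 string is 17 semitones below the open F3, so the same pitch on the C2 string lies at fret 2 + 17 = 19.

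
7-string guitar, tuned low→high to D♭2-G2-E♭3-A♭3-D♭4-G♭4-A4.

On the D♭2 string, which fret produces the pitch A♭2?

7

A♭2 is 7 semitones above the open D♭2 (Db–D–Eb–E–F–Gb–G–Ab), so it sits at fret 7.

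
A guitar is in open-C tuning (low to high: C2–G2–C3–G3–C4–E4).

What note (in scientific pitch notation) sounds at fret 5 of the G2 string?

C3

Each fret is one semitone, so G2 + 5 = C3.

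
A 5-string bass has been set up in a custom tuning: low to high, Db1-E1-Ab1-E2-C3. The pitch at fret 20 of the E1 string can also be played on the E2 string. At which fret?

E1 at fret 20 is E1 + 20 semitones = C3.
The open E2 string is 12 semitones above the open E1, so the same pitch on the E2 string lies at fret 20 − 12 = 8.

8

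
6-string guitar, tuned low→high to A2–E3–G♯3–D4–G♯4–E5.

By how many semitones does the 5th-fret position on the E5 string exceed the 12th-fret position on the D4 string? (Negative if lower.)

E5 at fret 5 → A5 (MIDI 81); D4 at fret 12 → D5 (MIDI 74).
81 − 74 = 7, so the two pitches are 7 semitones apart.

7 semitones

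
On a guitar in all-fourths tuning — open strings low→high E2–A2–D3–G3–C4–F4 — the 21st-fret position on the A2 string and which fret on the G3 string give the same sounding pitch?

11

Fret 21 on A2 is MIDI 45 + 21 = 66 (F#4). On the G3 string (open MIDI 55), that pitch is 66 − 55 = fret 11.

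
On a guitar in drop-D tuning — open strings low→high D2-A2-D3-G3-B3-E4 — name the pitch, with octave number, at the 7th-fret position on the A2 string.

E3

The open A2 string plus 7 semitones: A–A#–B–C–C#–D–D#–E.
The walk passes from B into C once, so the octave number goes from 2 to 3.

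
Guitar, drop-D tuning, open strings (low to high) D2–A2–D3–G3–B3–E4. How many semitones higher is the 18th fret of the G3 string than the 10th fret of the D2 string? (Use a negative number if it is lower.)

25 semitones

G3 at fret 18 → C♯5 (MIDI 73); D2 at fret 10 → C3 (MIDI 48).
73 − 48 = 25, so the two pitches are 25 semitones apart.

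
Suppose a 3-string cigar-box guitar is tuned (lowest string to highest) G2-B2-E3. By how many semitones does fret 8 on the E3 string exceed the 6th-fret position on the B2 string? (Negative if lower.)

E3 at fret 8 → C4 (MIDI 60); B2 at fret 6 → F3 (MIDI 53).
60 − 53 = 7, so the two pitches are 7 semitones apart.

7 semitones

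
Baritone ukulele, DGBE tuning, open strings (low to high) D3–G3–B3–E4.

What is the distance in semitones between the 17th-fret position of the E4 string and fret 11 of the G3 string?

E4 at fret 17 → A5 (MIDI 81); G3 at fret 11 → F♯4 (MIDI 66).
81 − 66 = 15, so the two pitches are 15 semitones apart, with A5 the higher.

15 semitones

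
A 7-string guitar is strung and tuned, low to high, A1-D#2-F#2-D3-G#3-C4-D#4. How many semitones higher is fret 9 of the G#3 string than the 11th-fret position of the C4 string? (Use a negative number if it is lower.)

G#3 at fret 9 → F4 (MIDI 65); C4 at fret 11 → B4 (MIDI 71).
65 − 71 = -6, so the two pitches are 6 semitones apart.

-6 semitones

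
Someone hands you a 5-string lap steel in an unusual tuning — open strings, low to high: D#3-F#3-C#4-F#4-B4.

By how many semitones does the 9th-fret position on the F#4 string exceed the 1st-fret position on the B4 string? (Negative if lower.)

3 semitones

F#4 at fret 9 → D#5 (MIDI 75); B4 at fret 1 → C5 (MIDI 72).
75 − 72 = 3, so the two pitches are 3 semitones apart.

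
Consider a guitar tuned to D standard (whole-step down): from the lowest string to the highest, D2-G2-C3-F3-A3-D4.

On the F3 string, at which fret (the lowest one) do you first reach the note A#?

5

From F3, count semitones up the chromatic scale until reaching A#: F–F#–G–G#–A–A# — 5 steps.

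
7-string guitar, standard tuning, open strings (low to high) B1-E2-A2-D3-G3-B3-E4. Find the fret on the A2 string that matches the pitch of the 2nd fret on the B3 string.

Fret 2 on B3 is MIDI 59 + 2 = 61 (C#4). On the A2 string (open MIDI 45), that pitch is 61 − 45 = fret 16.

16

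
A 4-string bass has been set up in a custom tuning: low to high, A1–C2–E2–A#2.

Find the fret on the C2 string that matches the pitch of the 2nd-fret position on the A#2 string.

Fret 2 on A#2 is MIDI 46 + 2 = 48 (C3). On the C2 string (open MIDI 36), that pitch is 48 − 36 = fret 12.

12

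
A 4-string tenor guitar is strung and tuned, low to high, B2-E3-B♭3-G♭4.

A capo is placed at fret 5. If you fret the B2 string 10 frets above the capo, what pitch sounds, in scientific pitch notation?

The capo raises the open B2 by 5 semitones to E3; fretting 10 more gives B2 + 5 + 10 = B2 + 15 semitones = D4.

D4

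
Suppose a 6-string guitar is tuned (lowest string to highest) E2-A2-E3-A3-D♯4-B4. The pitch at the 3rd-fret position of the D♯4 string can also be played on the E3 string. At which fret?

Fret 3 on D♯4 is MIDI 63 + 3 = 66 (F♯4). On the E3 string (open MIDI 52), that pitch is 66 − 52 = fret 14.

14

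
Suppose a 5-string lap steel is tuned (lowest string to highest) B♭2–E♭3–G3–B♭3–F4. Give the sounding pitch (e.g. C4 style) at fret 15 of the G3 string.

G3 is MIDI 55. Adding 15 gives 70, which is B♭4.

B♭4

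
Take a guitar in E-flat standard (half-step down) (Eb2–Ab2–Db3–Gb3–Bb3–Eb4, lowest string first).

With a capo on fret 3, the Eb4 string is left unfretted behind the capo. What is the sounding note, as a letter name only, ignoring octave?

Gb

The capo raises the open Eb4 by 3 semitones to Gb4; fretting 0 more gives Eb4 + 3 + 0 = Eb4 + 3 semitones, landing on Gb.
(Also written F#.)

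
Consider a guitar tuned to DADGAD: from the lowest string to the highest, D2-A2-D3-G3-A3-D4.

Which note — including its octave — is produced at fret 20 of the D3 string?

The open D3 string plus 20 semitones: D–D#–E–F–…–G#–A–A#.
The walk passes from B into C once, so the octave number goes from 3 to 4.

A#4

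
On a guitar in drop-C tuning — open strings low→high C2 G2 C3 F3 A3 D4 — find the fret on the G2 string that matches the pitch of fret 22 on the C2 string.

Fret 22 on C2 is MIDI 36 + 22 = 58 (A#3). On the G2 string (open MIDI 43), that pitch is 58 − 43 = fret 15.

15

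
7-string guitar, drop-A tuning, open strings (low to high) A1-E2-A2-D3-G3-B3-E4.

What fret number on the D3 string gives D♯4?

D♯4 is 13 semitones above the open D3 (D–D#–E–F–…–C#–D–D#), so it sits at fret 13.

13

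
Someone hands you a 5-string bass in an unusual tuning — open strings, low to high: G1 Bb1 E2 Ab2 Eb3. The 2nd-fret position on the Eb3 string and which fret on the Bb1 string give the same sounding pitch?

19

Fret 2 on Eb3 is MIDI 51 + 2 = 53 (F3). On the Bb1 string (open MIDI 34), that pitch is 53 − 34 = fret 19.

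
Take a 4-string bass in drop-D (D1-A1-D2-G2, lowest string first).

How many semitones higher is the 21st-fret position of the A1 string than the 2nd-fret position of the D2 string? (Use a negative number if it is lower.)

A1 at fret 21 → F#3 (MIDI 54); D2 at fret 2 → E2 (MIDI 40).
54 − 40 = 14, so the two pitches are 14 semitones apart.

14 semitones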